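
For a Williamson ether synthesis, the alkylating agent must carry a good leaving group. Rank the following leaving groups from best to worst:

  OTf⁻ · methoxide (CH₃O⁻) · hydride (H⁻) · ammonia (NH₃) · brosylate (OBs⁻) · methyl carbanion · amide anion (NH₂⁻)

OTf⁻: pKₐ(CF₃SO₃H (triflic acid)) ≈ -14
brosylate (OBs⁻): pKₐ(p-BrC₆H₄SO₃H) ≈ -2.8
ammonia (NH₃): pKₐ(NH₄⁺) ≈ 9.2
methoxide (CH₃O⁻): pKₐ(CH₃OH) ≈ 15.5
hydride (H⁻): pKₐ(H₂) ≈ 36
amide anion (NH₂⁻): pKₐ(NH₃) ≈ 38
methyl carbanion: pKₐ(CH₄) ≈ 48

OTf⁻ > brosylate (OBs⁻) > ammonia (NH₃) > methoxide (CH₃O⁻) > hydride (H⁻) > amide anion (NH₂⁻) > methyl carbanion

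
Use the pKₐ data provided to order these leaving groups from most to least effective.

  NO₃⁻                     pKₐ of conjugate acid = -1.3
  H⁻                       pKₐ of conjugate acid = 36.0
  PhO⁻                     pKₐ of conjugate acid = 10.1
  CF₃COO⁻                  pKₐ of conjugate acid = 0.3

Lower conjugate-acid pKₐ ⇒ weaker base ⇒ better leaving group.
Sorting by the given values: NO₃⁻ (-1.3), CF₃COO⁻ (0.3), PhO⁻ (10.1), H⁻ (36.0).

NO₃⁻ > CF₃COO⁻ > PhO⁻ > H⁻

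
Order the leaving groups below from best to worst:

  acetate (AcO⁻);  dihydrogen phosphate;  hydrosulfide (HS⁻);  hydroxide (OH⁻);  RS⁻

dihydrogen phosphate > acetate (AcO⁻) > hydrosulfide (HS⁻) > RS⁻ > hydroxide (OH⁻)

Leaving-group ability tracks the stability of the departed species; conjugate-acid pKₐ is the usual yardstick (lower pKₐ → better LG).
dihydrogen phosphate: pKₐ(H₃PO₄) ≈ 2.1
acetate (AcO⁻): pKₐ(CH₃COOH) ≈ 4.8
hydrosulfide (HS⁻): pKₐ(H₂S) ≈ 7
RS⁻: pKₐ(RSH (a thiol)) ≈ 10.5
hydroxide (OH⁻): pKₐ(H₂O) ≈ 15.7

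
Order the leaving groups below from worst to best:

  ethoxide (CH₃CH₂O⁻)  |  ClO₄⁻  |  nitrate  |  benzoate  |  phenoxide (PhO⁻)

ClO₄⁻: pKₐ(HClO₄) ≈ -10
nitrate: pKₐ(HNO₃) ≈ -1.3 — resonance-delocalised over three oxygens
benzoate: pKₐ(C₆H₅COOH) ≈ 4.2 — aryl carboxylate
phenoxide (PhO⁻): pKₐ(C₆H₅OH (phenol)) ≈ 10 — resonance into the ring helps, but still a poor LG
ethoxide (CH₃CH₂O⁻): pKₐ(CH₃CH₂OH) ≈ 16
The question asks for worst first, so the sequence is read in increasing leaving-group ability.

ethoxide (CH₃CH₂O⁻) < phenoxide (PhO⁻) < benzoate < nitrate < ClO₄⁻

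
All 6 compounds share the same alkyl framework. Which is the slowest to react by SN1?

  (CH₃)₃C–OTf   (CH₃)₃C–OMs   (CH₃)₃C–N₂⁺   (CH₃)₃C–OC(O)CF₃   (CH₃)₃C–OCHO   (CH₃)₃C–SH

(CH₃)₃C–SH

The skeletons are identical, so relative rate is governed entirely by leaving-group ability.
Rank by basicity of the departing species: weakest base leaves most easily.
(CH₃)₃C–N₂⁺ loses N₂: no meaningful conjugate acid; N₂ departs as an exceptionally stable neutral molecule
(CH₃)₃C–OTf loses OTf⁻: pKₐ(CF₃SO₃H (triflic acid)) ≈ -14
(CH₃)₃C–OMs loses OMs⁻: pKₐ(CH₃SO₃H (MsOH)) ≈ -1.9
(CH₃)₃C–OC(O)CF₃ loses CF₃COO⁻: pKₐ(CF₃COOH) ≈ 0.2
(CH₃)₃C–OCHO loses HCOO⁻: pKₐ(HCOOH) ≈ 3.8
(CH₃)₃C–SH loses HS⁻: pKₐ(H₂S) ≈ 7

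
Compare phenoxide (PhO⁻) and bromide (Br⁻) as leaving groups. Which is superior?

bromide (Br⁻)

bromide (Br⁻) is the better leaving group.
pKₐ(HBr) ≈ -9 versus pKₐ(C₆H₅OH (phenol)) ≈ 10: bromide (Br⁻) is the much weaker base.
Weak base; good leaving group.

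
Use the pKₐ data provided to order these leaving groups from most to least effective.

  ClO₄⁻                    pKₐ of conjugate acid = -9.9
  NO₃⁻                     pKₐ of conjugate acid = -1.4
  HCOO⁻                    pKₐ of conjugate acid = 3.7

Lower conjugate-acid pKₐ ⇒ weaker base ⇒ better leaving group.
Sorting by the given values: ClO₄⁻ (-9.9), NO₃⁻ (-1.4), HCOO⁻ (3.7).

ClO₄⁻ > NO₃⁻ > HCOO⁻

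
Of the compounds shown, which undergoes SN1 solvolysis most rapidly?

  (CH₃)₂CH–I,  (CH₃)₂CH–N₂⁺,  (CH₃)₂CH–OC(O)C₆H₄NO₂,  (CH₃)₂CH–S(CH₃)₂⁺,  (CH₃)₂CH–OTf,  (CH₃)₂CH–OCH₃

Identical carbon frameworks mean the comparison reduces to leaving-group quality.
Rank by basicity of the departing species: weakest base leaves most easily.
(CH₃)₂CH–N₂⁺ loses N₂: no meaningful conjugate acid; N₂ departs as an exceptionally stable neutral molecule
(CH₃)₂CH–OTf loses OTf⁻: pKₐ(CF₃SO₃H (triflic acid)) ≈ -14
(CH₃)₂CH–I loses I⁻: pKₐ(HI) ≈ -10
(CH₃)₂CH–S(CH₃)₂⁺ loses SR'₂: pKₐ(R'₂SH⁺) ≈ -7
(CH₃)₂CH–OC(O)C₆H₄NO₂ loses p-O₂N–C₆H₄–COO⁻: pKₐ(p-nitrobenzoic acid) ≈ 3.4
(CH₃)₂CH–OCH₃ loses CH₃O⁻: pKₐ(CH₃OH) ≈ 15.5

(CH₃)₂CH–N₂⁺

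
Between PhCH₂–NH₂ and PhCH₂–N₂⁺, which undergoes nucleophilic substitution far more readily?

PhCH₂–N₂⁺

From PhCH₂–NH₂ the departing group would be NH₂⁻ (pKₐ(NH₃) ≈ 38). Extremely strong base; never a leaving group.
From PhCH₂–N₂⁺ the leaving group is N₂ (no meaningful conjugate acid; N₂ departs as an exceptionally stable neutral molecule).
(In practice PhCH₂–N₂⁺ is made from PhCH₂–NH₂ by diazotisation (NaNO₂ / HCl, 0 °C), generating a diazonium salt that expels N₂.)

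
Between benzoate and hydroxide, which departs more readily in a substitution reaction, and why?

benzoate is the better leaving group.
pKₐ(C₆H₅COOH) ≈ 4.2 versus pKₐ(H₂O) ≈ 15.7: benzoate is the much weaker base.
Aryl carboxylate.

benzoate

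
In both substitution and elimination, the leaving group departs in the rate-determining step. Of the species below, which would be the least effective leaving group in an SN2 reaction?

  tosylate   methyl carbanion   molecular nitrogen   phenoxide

A good leaving group is a weak base: the lower the pKₐ of its conjugate acid, the more readily it departs.
molecular nitrogen: no meaningful conjugate acid; N₂ departs as an exceptionally stable neutral molecule
tosylate: pKₐ(p-CH₃C₆H₄SO₃H (TsOH)) ≈ -2.8
phenoxide: pKₐ(C₆H₅OH (phenol)) ≈ 10
methyl carbanion: pKₐ(CH₄) ≈ 48

methyl carbanion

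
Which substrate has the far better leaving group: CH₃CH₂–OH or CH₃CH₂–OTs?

CH₃CH₂–OTs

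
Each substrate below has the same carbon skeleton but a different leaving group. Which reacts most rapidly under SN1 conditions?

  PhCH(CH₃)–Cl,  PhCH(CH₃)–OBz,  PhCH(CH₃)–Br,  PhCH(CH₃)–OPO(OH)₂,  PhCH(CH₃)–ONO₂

PhCH(CH₃)–Br

The skeletons are identical, so relative rate is governed entirely by leaving-group ability.
A good leaving group is a weak base: the lower the pKₐ of its conjugate acid, the more readily it departs.
PhCH(CH₃)–Br loses Br⁻: pKₐ(HBr) ≈ -9
PhCH(CH₃)–Cl loses Cl⁻: pKₐ(HCl) ≈ -7
PhCH(CH₃)–ONO₂ loses NO₃⁻: pKₐ(HNO₃) ≈ -1.3
PhCH(CH₃)–OPO(OH)₂ loses H₂PO₄⁻: pKₐ(H₃PO₄) ≈ 2.1
PhCH(CH₃)–OBz loses PhCOO⁻: pKₐ(C₆H₅COOH) ≈ 4.2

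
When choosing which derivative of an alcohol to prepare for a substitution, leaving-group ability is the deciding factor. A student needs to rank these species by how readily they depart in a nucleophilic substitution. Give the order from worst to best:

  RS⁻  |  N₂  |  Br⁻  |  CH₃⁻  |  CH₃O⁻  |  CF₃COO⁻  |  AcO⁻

N₂: no meaningful conjugate acid; N₂ departs as an exceptionally stable neutral molecule
Br⁻: pKₐ(HBr) ≈ -9
CF₃COO⁻: pKₐ(CF₃COOH) ≈ 0.2
AcO⁻: pKₐ(CH₃COOH) ≈ 4.8
RS⁻: pKₐ(RSH (a thiol)) ≈ 10.5
CH₃O⁻: pKₐ(CH₃OH) ≈ 15.5
CH₃⁻: pKₐ(CH₄) ≈ 48
The question asks for worst first, so the sequence is read in increasing leaving-group ability.

CH₃⁻ < CH₃O⁻ < RS⁻ < AcO⁻ < CF₃COO⁻ < Br⁻ < N₂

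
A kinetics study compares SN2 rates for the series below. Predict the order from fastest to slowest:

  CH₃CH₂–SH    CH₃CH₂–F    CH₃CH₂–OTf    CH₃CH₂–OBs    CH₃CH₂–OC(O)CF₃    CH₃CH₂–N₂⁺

Identical carbon frameworks mean the comparison reduces to leaving-group quality.
Rank by basicity of the departing species: weakest base leaves most easily.
CH₃CH₂–N₂⁺ loses N₂: no meaningful conjugate acid; N₂ departs as an exceptionally stable neutral molecule
CH₃CH₂–OTf loses OTf⁻: pKₐ(CF₃SO₃H (triflic acid)) ≈ -14
CH₃CH₂–OBs loses OBs⁻: pKₐ(p-BrC₆H₄SO₃H) ≈ -2.8
CH₃CH₂–OC(O)CF₃ loses CF₃COO⁻: pKₐ(CF₃COOH) ≈ 0.2
CH₃CH₂–F loses F⁻: pKₐ(HF) ≈ 3.2
CH₃CH₂–SH loses HS⁻: pKₐ(H₂S) ≈ 7

CH₃CH₂–N₂⁺ > CH₃CH₂–OTf > CH₃CH₂–OBs > CH₃CH₂–OC(O)CF₃ > CH₃CH₂–F > CH₃CH₂–SH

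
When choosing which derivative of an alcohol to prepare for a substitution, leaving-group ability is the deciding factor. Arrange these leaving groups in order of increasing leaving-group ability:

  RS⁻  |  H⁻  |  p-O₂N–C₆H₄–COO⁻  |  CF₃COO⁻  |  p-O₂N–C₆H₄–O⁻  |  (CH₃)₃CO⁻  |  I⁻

H⁻ < (CH₃)₃CO⁻ < RS⁻ < p-O₂N–C₆H₄–O⁻ < p-O₂N–C₆H₄–COO⁻ < CF₃COO⁻ < I⁻

I⁻: pKₐ(HI) ≈ -10
CF₃COO⁻: pKₐ(CF₃COOH) ≈ 0.2 — strongly electron-withdrawing CF₃ stabilises the carboxylate
p-O₂N–C₆H₄–COO⁻: pKₐ(p-nitrobenzoic acid) ≈ 3.4 — electron-withdrawing nitro group stabilises the carboxylate
p-O₂N–C₆H₄–O⁻: pKₐ(p-nitrophenol) ≈ 7.2 — nitro group delocalises the charge; the classic chromogenic LG
RS⁻: pKₐ(RSH (a thiol)) ≈ 10.5
(CH₃)₃CO⁻: pKₐ(t-BuOH) ≈ 18 — bulky, strongly basic alkoxide
H⁻: pKₐ(H₂) ≈ 36
The question asks for worst first, so the sequence is read in increasing leaving-group ability.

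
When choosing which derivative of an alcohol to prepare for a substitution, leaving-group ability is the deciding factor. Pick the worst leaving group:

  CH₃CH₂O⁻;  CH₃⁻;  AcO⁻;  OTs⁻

CH₃⁻

The more stable X⁻ (or X) is on its own — i.e. the weaker a base it is — the better a leaving group it makes.
OTs⁻: pKₐ(p-CH₃C₆H₄SO₃H (TsOH)) ≈ -2.8
AcO⁻: pKₐ(CH₃COOH) ≈ 4.8
CH₃CH₂O⁻: pKₐ(CH₃CH₂OH) ≈ 16
CH₃⁻: pKₐ(CH₄) ≈ 48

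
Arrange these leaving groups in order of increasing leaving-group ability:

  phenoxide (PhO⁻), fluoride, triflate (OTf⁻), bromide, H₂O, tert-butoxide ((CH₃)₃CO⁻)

tert-butoxide ((CH₃)₃CO⁻) < phenoxide (PhO⁻) < fluoride < H₂O < bromide < triflate (OTf⁻)

Rank by basicity of the departing species: weakest base leaves most easily.
triflate (OTf⁻): pKₐ(CF₃SO₃H (triflic acid)) ≈ -14 — charge spread over three oxygens and a CF₃ group; the premier leaving group in synthesis
bromide: pKₐ(HBr) ≈ -9 — weak base; good leaving group
H₂O: pKₐ(H₃O⁺) ≈ -1.7
fluoride: pKₐ(HF) ≈ 3.2
phenoxide (PhO⁻): pKₐ(C₆H₅OH (phenol)) ≈ 10 — resonance into the ring helps, but still a poor LG
tert-butoxide ((CH₃)₃CO⁻): pKₐ(t-BuOH) ≈ 18 — bulky, strongly basic alkoxide
Reversing gives the worst-to-best order requested.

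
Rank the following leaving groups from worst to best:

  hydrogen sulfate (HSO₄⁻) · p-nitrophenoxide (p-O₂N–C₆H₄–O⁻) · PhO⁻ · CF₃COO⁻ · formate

PhO⁻ < p-nitrophenoxide (p-O₂N–C₆H₄–O⁻) < formate < CF₃COO⁻ < hydrogen sulfate (HSO₄⁻)

Rank by basicity of the departing species: weakest base leaves most easily.
hydrogen sulfate (HSO₄⁻): pKₐ(H₂SO₄) ≈ -3
CF₃COO⁻: pKₐ(CF₃COOH) ≈ 0.2
formate: pKₐ(HCOOH) ≈ 3.8
p-nitrophenoxide (p-O₂N–C₆H₄–O⁻): pKₐ(p-nitrophenol) ≈ 7.2
PhO⁻: pKₐ(C₆H₅OH (phenol)) ≈ 10
The question asks for worst first, so the sequence is read in increasing leaving-group ability.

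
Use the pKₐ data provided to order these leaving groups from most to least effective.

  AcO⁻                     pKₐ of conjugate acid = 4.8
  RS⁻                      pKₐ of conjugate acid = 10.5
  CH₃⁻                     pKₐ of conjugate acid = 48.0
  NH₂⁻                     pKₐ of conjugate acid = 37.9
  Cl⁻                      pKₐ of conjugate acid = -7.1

Cl⁻ > AcO⁻ > RS⁻ > NH₂⁻ > CH₃⁻

Lower conjugate-acid pKₐ ⇒ weaker base ⇒ better leaving group.
Sorting by the given values: Cl⁻ (-7.1), AcO⁻ (4.8), RS⁻ (10.5), NH₂⁻ (37.9), CH₃⁻ (48.0).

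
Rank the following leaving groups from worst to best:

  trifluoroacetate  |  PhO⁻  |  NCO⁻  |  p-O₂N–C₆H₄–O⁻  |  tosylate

PhO⁻ < p-O₂N–C₆H₄–O⁻ < NCO⁻ < trifluoroacetate < tosylate

The more stable X⁻ (or X) is on its own — i.e. the weaker a base it is — the better a leaving group it makes.
tosylate: pKₐ(p-CH₃C₆H₄SO₃H (TsOH)) ≈ -2.8 — resonance-delocalised arenesulfonate
trifluoroacetate: pKₐ(CF₃COOH) ≈ 0.2
NCO⁻: pKₐ(HOCN) ≈ 3.5 — resonance between N and O
p-O₂N–C₆H₄–O⁻: pKₐ(p-nitrophenol) ≈ 7.2
PhO⁻: pKₐ(C₆H₅OH (phenol)) ≈ 10
The question asks for worst first, so the sequence is read in increasing leaving-group ability.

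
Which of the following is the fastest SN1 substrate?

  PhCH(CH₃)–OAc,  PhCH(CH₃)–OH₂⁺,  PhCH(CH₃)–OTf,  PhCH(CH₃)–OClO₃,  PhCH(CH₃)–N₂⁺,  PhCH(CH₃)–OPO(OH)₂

Identical carbon frameworks mean the comparison reduces to leaving-group quality.
A good leaving group is a weak base: the lower the pKₐ of its conjugate acid, the more readily it departs.
PhCH(CH₃)–N₂⁺ loses N₂: no meaningful conjugate acid; N₂ departs as an exceptionally stable neutral molecule
PhCH(CH₃)–OTf loses OTf⁻: pKₐ(CF₃SO₃H (triflic acid)) ≈ -14
PhCH(CH₃)–OClO₃ loses ClO₄⁻: pKₐ(HClO₄) ≈ -10
PhCH(CH₃)–OH₂⁺ loses H₂O: pKₐ(H₃O⁺) ≈ -1.7
PhCH(CH₃)–OPO(OH)₂ loses H₂PO₄⁻: pKₐ(H₃PO₄) ≈ 2.1
PhCH(CH₃)–OAc loses AcO⁻: pKₐ(CH₃COOH) ≈ 4.8

PhCH(CH₃)–N₂⁺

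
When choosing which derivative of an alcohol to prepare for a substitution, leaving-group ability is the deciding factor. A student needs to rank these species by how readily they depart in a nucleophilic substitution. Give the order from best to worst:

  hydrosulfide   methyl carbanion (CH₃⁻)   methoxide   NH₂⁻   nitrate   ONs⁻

ONs⁻ > nitrate > hydrosulfide > methoxide > NH₂⁻ > methyl carbanion (CH₃⁻)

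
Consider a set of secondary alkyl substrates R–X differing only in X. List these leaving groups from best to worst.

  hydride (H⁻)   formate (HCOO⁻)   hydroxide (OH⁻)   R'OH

R'OH > formate (HCOO⁻) > hydroxide (OH⁻) > hydride (H⁻)

Rank by basicity of the departing species: weakest base leaves most easily.
R'OH: pKₐ(R'OH₂⁺) ≈ -2.4
formate (HCOO⁻): pKₐ(HCOOH) ≈ 3.8
hydroxide (OH⁻): pKₐ(H₂O) ≈ 15.7 — strong base; essentially never leaves without prior activation
hydride (H⁻): pKₐ(H₂) ≈ 36 — extremely strong base; leaves only in special hydride-transfer contexts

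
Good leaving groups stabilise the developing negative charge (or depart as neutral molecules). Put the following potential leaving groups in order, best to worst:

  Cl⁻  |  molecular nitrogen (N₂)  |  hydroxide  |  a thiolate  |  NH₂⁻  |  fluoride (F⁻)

Rank by basicity of the departing species: weakest base leaves most easily.
molecular nitrogen (N₂): no meaningful conjugate acid; N₂ departs as an exceptionally stable neutral molecule
Cl⁻: pKₐ(HCl) ≈ -7 — moderately weak base
fluoride (F⁻): pKₐ(HF) ≈ 3.2 — small and strongly basic; the poor halide leaving group
a thiolate: pKₐ(RSH (a thiol)) ≈ 10.5
hydroxide: pKₐ(H₂O) ≈ 15.7 — strong base; essentially never leaves without prior activation
NH₂⁻: pKₐ(NH₃) ≈ 38

molecular nitrogen (N₂) > Cl⁻ > fluoride (F⁻) > a thiolate > hydroxide > NH₂⁻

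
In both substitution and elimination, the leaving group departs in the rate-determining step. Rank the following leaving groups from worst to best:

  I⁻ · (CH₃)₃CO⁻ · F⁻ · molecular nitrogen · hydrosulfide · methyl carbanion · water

The more stable X⁻ (or X) is on its own — i.e. the weaker a base it is — the better a leaving group it makes.
molecular nitrogen: no meaningful conjugate acid; N₂ departs as an exceptionally stable neutral molecule
I⁻: pKₐ(HI) ≈ -10
water: pKₐ(H₃O⁺) ≈ -1.7
F⁻: pKₐ(HF) ≈ 3.2
hydrosulfide: pKₐ(H₂S) ≈ 7
(CH₃)₃CO⁻: pKₐ(t-BuOH) ≈ 18
methyl carbanion: pKₐ(CH₄) ≈ 48
Reversing gives the worst-to-best order requested.

methyl carbanion < (CH₃)₃CO⁻ < hydrosulfide < F⁻ < water < I⁻ < molecular nitrogen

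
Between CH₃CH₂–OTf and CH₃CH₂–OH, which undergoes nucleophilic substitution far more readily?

From CH₃CH₂–OH the departing group would be OH⁻ (pKₐ(H₂O) ≈ 15.7). Strong base; essentially never leaves without prior activation.
From CH₃CH₂–OTf the leaving group is OTf⁻ (pKₐ(CF₃SO₃H (triflic acid)) ≈ -14). Charge spread over three oxygens and a CF₃ group; the premier leaving group in synthesis.
(In practice CH₃CH₂–OTf is made from CH₃CH₂–OH by treatment with Tf₂O / 2,6-lutidine, converting the hydroxyl into a triflate.)

CH₃CH₂–OTf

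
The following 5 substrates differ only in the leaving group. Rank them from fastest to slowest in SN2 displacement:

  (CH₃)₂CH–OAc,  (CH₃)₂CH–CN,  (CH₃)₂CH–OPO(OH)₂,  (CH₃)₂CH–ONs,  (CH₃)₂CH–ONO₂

(CH₃)₂CH–ONs > (CH₃)₂CH–ONO₂ > (CH₃)₂CH–OPO(OH)₂ > (CH₃)₂CH–OAc > (CH₃)₂CH–CN

The skeletons are identical, so relative rate is governed entirely by leaving-group ability.
Rank by basicity of the departing species: weakest base leaves most easily.
(CH₃)₂CH–ONs loses ONs⁻: pKₐ(p-O₂NC₆H₄SO₃H) ≈ -3.5
(CH₃)₂CH–ONO₂ loses NO₃⁻: pKₐ(HNO₃) ≈ -1.3
(CH₃)₂CH–OPO(OH)₂ loses H₂PO₄⁻: pKₐ(H₃PO₄) ≈ 2.1
(CH₃)₂CH–OAc loses AcO⁻: pKₐ(CH₃COOH) ≈ 4.8
(CH₃)₂CH–CN loses CN⁻: pKₐ(HCN) ≈ 9.2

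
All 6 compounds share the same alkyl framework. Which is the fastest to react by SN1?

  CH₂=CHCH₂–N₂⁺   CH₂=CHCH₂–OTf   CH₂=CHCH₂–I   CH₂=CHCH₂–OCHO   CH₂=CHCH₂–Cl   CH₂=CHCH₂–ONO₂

The skeletons are identical, so relative rate is governed entirely by leaving-group ability.
Leaving-group ability tracks the stability of the departed species; conjugate-acid pKₐ is the usual yardstick (lower pKₐ → better LG).
CH₂=CHCH₂–N₂⁺ loses N₂: no meaningful conjugate acid; N₂ departs as an exceptionally stable neutral molecule
CH₂=CHCH₂–OTf loses OTf⁻: pKₐ(CF₃SO₃H (triflic acid)) ≈ -14
CH₂=CHCH₂–I loses I⁻: pKₐ(HI) ≈ -10
CH₂=CHCH₂–Cl loses Cl⁻: pKₐ(HCl) ≈ -7
CH₂=CHCH₂–ONO₂ loses NO₃⁻: pKₐ(HNO₃) ≈ -1.3
CH₂=CHCH₂–OCHO loses HCOO⁻: pKₐ(HCOOH) ≈ 3.8

CH₂=CHCH₂–N₂⁺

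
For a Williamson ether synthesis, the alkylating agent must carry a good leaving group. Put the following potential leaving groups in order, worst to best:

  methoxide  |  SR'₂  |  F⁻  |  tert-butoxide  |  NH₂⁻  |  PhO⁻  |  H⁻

NH₂⁻ < H⁻ < tert-butoxide < methoxide < PhO⁻ < F⁻ < SR'₂

The more stable X⁻ (or X) is on its own — i.e. the weaker a base it is — the better a leaving group it makes.
SR'₂: pKₐ(R'₂SH⁺) ≈ -7
F⁻: pKₐ(HF) ≈ 3.2 — small and strongly basic; the poor halide leaving group
PhO⁻: pKₐ(C₆H₅OH (phenol)) ≈ 10 — resonance into the ring helps, but still a poor LG
methoxide: pKₐ(CH₃OH) ≈ 15.5
tert-butoxide: pKₐ(t-BuOH) ≈ 18 — bulky, strongly basic alkoxide
H⁻: pKₐ(H₂) ≈ 36 — extremely strong base; leaves only in special hydride-transfer contexts
NH₂⁻: pKₐ(NH₃) ≈ 38
The question asks for worst first, so the sequence is read in increasing leaving-group ability.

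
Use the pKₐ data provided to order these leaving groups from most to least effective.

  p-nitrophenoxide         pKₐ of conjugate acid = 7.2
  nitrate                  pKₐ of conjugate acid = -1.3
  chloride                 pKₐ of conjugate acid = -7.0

Lower conjugate-acid pKₐ ⇒ weaker base ⇒ better leaving group.
Sorting by the given values: chloride (-7.0), nitrate (-1.3), p-nitrophenoxide (7.2).

chloride > nitrate > p-nitrophenoxide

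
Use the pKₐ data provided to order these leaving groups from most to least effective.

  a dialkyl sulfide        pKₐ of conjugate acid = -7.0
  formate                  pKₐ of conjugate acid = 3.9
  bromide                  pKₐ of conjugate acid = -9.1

Lower conjugate-acid pKₐ ⇒ weaker base ⇒ better leaving group.
Sorting by the given values: bromide (-9.1), a dialkyl sulfide (-7.0), formate (3.9).

bromide > a dialkyl sulfide > formate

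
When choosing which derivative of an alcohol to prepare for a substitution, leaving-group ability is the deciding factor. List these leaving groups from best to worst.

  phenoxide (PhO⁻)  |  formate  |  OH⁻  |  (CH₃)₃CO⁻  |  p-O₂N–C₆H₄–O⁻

A good leaving group is a weak base: the lower the pKₐ of its conjugate acid, the more readily it departs.
formate: pKₐ(HCOOH) ≈ 3.8
p-O₂N–C₆H₄–O⁻: pKₐ(p-nitrophenol) ≈ 7.2 — nitro group delocalises the charge; the classic chromogenic LG
phenoxide (PhO⁻): pKₐ(C₆H₅OH (phenol)) ≈ 10 — resonance into the ring helps, but still a poor LG
OH⁻: pKₐ(H₂O) ≈ 15.7 — strong base; essentially never leaves without prior activation
(CH₃)₃CO⁻: pKₐ(t-BuOH) ≈ 18

formate > p-O₂N–C₆H₄–O⁻ > phenoxide (PhO⁻) > OH⁻ > (CH₃)₃CO⁻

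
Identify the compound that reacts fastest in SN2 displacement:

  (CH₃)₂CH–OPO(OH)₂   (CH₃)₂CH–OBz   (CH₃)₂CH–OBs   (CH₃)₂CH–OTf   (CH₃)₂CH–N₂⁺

(CH₃)₂CH–N₂⁺

The skeletons are identical, so relative rate is governed entirely by leaving-group ability.
Leaving-group ability tracks the stability of the departed species; conjugate-acid pKₐ is the usual yardstick (lower pKₐ → better LG).
(CH₃)₂CH–N₂⁺ loses N₂: no meaningful conjugate acid; N₂ departs as an exceptionally stable neutral molecule
(CH₃)₂CH–OTf loses OTf⁻: pKₐ(CF₃SO₃H (triflic acid)) ≈ -14
(CH₃)₂CH–OBs loses OBs⁻: pKₐ(p-BrC₆H₄SO₃H) ≈ -2.8
(CH₃)₂CH–OPO(OH)₂ loses H₂PO₄⁻: pKₐ(H₃PO₄) ≈ 2.1
(CH₃)₂CH–OBz loses PhCOO⁻: pKₐ(C₆H₅COOH) ≈ 4.2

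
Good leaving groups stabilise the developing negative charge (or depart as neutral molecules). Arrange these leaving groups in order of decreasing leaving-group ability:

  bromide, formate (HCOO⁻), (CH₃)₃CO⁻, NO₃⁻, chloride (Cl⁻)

bromide > chloride (Cl⁻) > NO₃⁻ > formate (HCOO⁻) > (CH₃)₃CO⁻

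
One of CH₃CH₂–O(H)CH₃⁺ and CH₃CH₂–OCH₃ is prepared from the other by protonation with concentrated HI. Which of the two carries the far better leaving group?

From CH₃CH₂–OCH₃ the departing group would be CH₃O⁻ (pKₐ(CH₃OH) ≈ 15.5). Strong base; alkoxides do not leave unassisted.
From CH₃CH₂–O(H)CH₃⁺ the leaving group is R'OH (pKₐ(R'OH₂⁺) ≈ -2.4). Neutral; leaves from a protonated ether (an oxonium ion, R–O(H)R'⁺).
Protonation with concentrated HI works by allowing neutral methanol, rather than methoxide, to depart, making CH₃CH₂–O(H)CH₃⁺ enormously more reactive.

CH₃CH₂–O(H)CH₃⁺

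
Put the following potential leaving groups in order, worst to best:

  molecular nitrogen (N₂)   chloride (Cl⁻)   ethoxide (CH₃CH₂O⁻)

ethoxide (CH₃CH₂O⁻) < chloride (Cl⁻) < molecular nitrogen (N₂)

molecular nitrogen (N₂): no meaningful conjugate acid; N₂ departs as an exceptionally stable neutral molecule
chloride (Cl⁻): pKₐ(HCl) ≈ -7
ethoxide (CH₃CH₂O⁻): pKₐ(CH₃CH₂OH) ≈ 16 — strong base; alkoxides do not leave unassisted
Listed from poorest to best leaving group as asked.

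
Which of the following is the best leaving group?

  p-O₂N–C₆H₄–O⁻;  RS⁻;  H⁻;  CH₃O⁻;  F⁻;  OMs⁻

OMs⁻

Rank by basicity of the departing species: weakest base leaves most easily.
OMs⁻: pKₐ(CH₃SO₃H (MsOH)) ≈ -1.9
F⁻: pKₐ(HF) ≈ 3.2
p-O₂N–C₆H₄–O⁻: pKₐ(p-nitrophenol) ≈ 7.2
RS⁻: pKₐ(RSH (a thiol)) ≈ 10.5
CH₃O⁻: pKₐ(CH₃OH) ≈ 15.5
H⁻: pKₐ(H₂) ≈ 36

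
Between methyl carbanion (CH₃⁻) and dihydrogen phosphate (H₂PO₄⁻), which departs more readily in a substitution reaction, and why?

dihydrogen phosphate (H₂PO₄⁻) is the better leaving group.
pKₐ(H₃PO₄) ≈ 2.1 versus pKₐ(CH₄) ≈ 48: dihydrogen phosphate (H₂PO₄⁻) is the much weaker base.
Moderate base; biological leaving group after further activation.

dihydrogen phosphate (H₂PO₄⁻)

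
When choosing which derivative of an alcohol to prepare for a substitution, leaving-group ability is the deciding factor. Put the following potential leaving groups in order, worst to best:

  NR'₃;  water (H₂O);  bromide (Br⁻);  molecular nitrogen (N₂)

molecular nitrogen (N₂): no meaningful conjugate acid; N₂ departs as an exceptionally stable neutral molecule
bromide (Br⁻): pKₐ(HBr) ≈ -9 — weak base; good leaving group
water (H₂O): pKₐ(H₃O⁺) ≈ -1.7 — neutral; leaves from a protonated alcohol (R–OH₂⁺)
NR'₃: pKₐ(R'₃NH⁺) ≈ 10.7 — neutral but still a fairly strong base; Hofmann-elimination LG
The question asks for worst first, so the sequence is read in increasing leaving-group ability.

NR'₃ < water (H₂O) < bromide (Br⁻) < molecular nitrogen (N₂)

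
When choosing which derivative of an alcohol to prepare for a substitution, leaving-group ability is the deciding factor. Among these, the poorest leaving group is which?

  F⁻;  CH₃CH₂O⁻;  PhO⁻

CH₃CH₂O⁻

A good leaving group is a weak base: the lower the pKₐ of its conjugate acid, the more readily it departs.
F⁻: pKₐ(HF) ≈ 3.2
PhO⁻: pKₐ(C₆H₅OH (phenol)) ≈ 10
CH₃CH₂O⁻: pKₐ(CH₃CH₂OH) ≈ 16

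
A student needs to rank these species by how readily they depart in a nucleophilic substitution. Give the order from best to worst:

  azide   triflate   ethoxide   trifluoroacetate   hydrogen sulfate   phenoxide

triflate > hydrogen sulfate > trifluoroacetate > azide > phenoxide > ethoxide

triflate: pKₐ(CF₃SO₃H (triflic acid)) ≈ -14
hydrogen sulfate: pKₐ(H₂SO₄) ≈ -3 — conjugate base of a strong mineral acid
trifluoroacetate: pKₐ(CF₃COOH) ≈ 0.2
azide: pKₐ(HN₃) ≈ 4.7
phenoxide: pKₐ(C₆H₅OH (phenol)) ≈ 10 — resonance into the ring helps, but still a poor LG
ethoxide: pKₐ(CH₃CH₂OH) ≈ 16 — strong base; alkoxides do not leave unassisted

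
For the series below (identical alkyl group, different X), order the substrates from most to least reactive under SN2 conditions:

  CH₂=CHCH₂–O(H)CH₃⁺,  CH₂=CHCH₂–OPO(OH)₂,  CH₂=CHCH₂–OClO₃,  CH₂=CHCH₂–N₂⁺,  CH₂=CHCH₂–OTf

CH₂=CHCH₂–N₂⁺ > CH₂=CHCH₂–OTf > CH₂=CHCH₂–OClO₃ > CH₂=CHCH₂–O(H)CH₃⁺ > CH₂=CHCH₂–OPO(OH)₂

The skeletons are identical, so relative rate is governed entirely by leaving-group ability.
Rank by basicity of the departing species: weakest base leaves most easily.
CH₂=CHCH₂–N₂⁺ loses N₂: no meaningful conjugate acid; N₂ departs as an exceptionally stable neutral molecule
CH₂=CHCH₂–OTf loses OTf⁻: pKₐ(CF₃SO₃H (triflic acid)) ≈ -14
CH₂=CHCH₂–OClO₃ loses ClO₄⁻: pKₐ(HClO₄) ≈ -10
CH₂=CHCH₂–O(H)CH₃⁺ loses R'OH: pKₐ(R'OH₂⁺) ≈ -2.4
CH₂=CHCH₂–OPO(OH)₂ loses H₂PO₄⁻: pKₐ(H₃PO₄) ≈ 2.1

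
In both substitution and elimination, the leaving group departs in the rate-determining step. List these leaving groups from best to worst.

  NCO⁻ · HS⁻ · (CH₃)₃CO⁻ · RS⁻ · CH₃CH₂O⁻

Rank by basicity of the departing species: weakest base leaves most easily.
NCO⁻: pKₐ(HOCN) ≈ 3.5 — resonance between N and O
HS⁻: pKₐ(H₂S) ≈ 7 — larger and more polarisable than the oxygen analogue
RS⁻: pKₐ(RSH (a thiol)) ≈ 10.5
CH₃CH₂O⁻: pKₐ(CH₃CH₂OH) ≈ 16
(CH₃)₃CO⁻: pKₐ(t-BuOH) ≈ 18 — bulky, strongly basic alkoxide

NCO⁻ > HS⁻ > RS⁻ > CH₃CH₂O⁻ > (CH₃)₃CO⁻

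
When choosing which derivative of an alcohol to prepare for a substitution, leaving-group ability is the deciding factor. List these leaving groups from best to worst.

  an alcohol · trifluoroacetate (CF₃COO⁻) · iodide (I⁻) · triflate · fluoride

triflate > iodide (I⁻) > an alcohol > trifluoroacetate (CF₃COO⁻) > fluoride

triflate: pKₐ(CF₃SO₃H (triflic acid)) ≈ -14
iodide (I⁻): pKₐ(HI) ≈ -10
an alcohol: pKₐ(R'OH₂⁺) ≈ -2.4
trifluoroacetate (CF₃COO⁻): pKₐ(CF₃COOH) ≈ 0.2 — strongly electron-withdrawing CF₃ stabilises the carboxylate
fluoride: pKₐ(HF) ≈ 3.2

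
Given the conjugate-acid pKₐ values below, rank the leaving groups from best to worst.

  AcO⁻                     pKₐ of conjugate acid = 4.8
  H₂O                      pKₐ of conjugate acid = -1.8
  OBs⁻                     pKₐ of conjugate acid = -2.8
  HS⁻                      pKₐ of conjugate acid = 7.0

Lower conjugate-acid pKₐ ⇒ weaker base ⇒ better leaving group.
Sorting by the given values: OBs⁻ (-2.8), H₂O (-1.8), AcO⁻ (4.8), HS⁻ (7.0).

OBs⁻ > H₂O > AcO⁻ > HS⁻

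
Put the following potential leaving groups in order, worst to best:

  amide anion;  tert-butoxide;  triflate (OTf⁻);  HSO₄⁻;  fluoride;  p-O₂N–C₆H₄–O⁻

amide anion < tert-butoxide < p-O₂N–C₆H₄–O⁻ < fluoride < HSO₄⁻ < triflate (OTf⁻)

Rank by basicity of the departing species: weakest base leaves most easily.
triflate (OTf⁻): pKₐ(CF₃SO₃H (triflic acid)) ≈ -14
HSO₄⁻: pKₐ(H₂SO₄) ≈ -3 — conjugate base of a strong mineral acid
fluoride: pKₐ(HF) ≈ 3.2 — small and strongly basic; the poor halide leaving group
p-O₂N–C₆H₄–O⁻: pKₐ(p-nitrophenol) ≈ 7.2 — nitro group delocalises the charge; the classic chromogenic LG
tert-butoxide: pKₐ(t-BuOH) ≈ 18 — bulky, strongly basic alkoxide
amide anion: pKₐ(NH₃) ≈ 38 — extremely strong base; never a leaving group
Listed from poorest to best leaving group as asked.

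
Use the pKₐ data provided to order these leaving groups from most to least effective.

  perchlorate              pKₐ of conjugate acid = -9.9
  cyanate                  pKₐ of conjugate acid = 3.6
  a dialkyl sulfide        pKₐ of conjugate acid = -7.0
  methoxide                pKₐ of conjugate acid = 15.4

Lower conjugate-acid pKₐ ⇒ weaker base ⇒ better leaving group.
Sorting by the given values: perchlorate (-9.9), a dialkyl sulfide (-7.0), cyanate (3.6), methoxide (15.4).

perchlorate > a dialkyl sulfide > cyanate > methoxide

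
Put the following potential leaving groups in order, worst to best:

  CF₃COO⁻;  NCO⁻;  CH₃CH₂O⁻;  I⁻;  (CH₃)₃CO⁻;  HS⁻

(CH₃)₃CO⁻ < CH₃CH₂O⁻ < HS⁻ < NCO⁻ < CF₃COO⁻ < I⁻

The more stable X⁻ (or X) is on its own — i.e. the weaker a base it is — the better a leaving group it makes.
I⁻: pKₐ(HI) ≈ -10
CF₃COO⁻: pKₐ(CF₃COOH) ≈ 0.2
NCO⁻: pKₐ(HOCN) ≈ 3.5
HS⁻: pKₐ(H₂S) ≈ 7
CH₃CH₂O⁻: pKₐ(CH₃CH₂OH) ≈ 16
(CH₃)₃CO⁻: pKₐ(t-BuOH) ≈ 18
Reversing gives the worst-to-best order requested.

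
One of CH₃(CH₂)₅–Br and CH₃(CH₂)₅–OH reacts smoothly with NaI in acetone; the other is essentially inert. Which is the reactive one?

From CH₃(CH₂)₅–OH the departing group would be OH⁻ (pKₐ(H₂O) ≈ 15.7). Strong base; essentially never leaves without prior activation.
From CH₃(CH₂)₅–Br the leaving group is Br⁻ (pKₐ(HBr) ≈ -9). Weak base; good leaving group.
(In practice CH₃(CH₂)₅–Br is made from CH₃(CH₂)₅–OH by treatment with PBr₃, replacing the hydroxyl with bromide.)

CH₃(CH₂)₅–Br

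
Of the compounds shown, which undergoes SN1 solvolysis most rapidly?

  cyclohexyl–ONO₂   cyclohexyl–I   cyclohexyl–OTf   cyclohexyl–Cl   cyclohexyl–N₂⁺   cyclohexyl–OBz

cyclohexyl–N₂⁺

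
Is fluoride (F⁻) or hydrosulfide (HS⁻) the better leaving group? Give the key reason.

fluoride (F⁻)

fluoride (F⁻) is the better leaving group.
pKₐ(HF) ≈ 3.2 versus pKₐ(H₂S) ≈ 7: fluoride (F⁻) is the much weaker base.
Small and strongly basic; the poor halide leaving group.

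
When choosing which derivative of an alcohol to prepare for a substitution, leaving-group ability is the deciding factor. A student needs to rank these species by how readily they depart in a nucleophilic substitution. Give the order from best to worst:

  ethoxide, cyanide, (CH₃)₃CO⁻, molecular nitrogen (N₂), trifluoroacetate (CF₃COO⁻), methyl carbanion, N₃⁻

molecular nitrogen (N₂) > trifluoroacetate (CF₃COO⁻) > N₃⁻ > cyanide > ethoxide > (CH₃)₃CO⁻ > methyl carbanion

Leaving-group ability tracks the stability of the departed species; conjugate-acid pKₐ is the usual yardstick (lower pKₐ → better LG).
molecular nitrogen (N₂): no meaningful conjugate acid; N₂ departs as an exceptionally stable neutral molecule
trifluoroacetate (CF₃COO⁻): pKₐ(CF₃COOH) ≈ 0.2
N₃⁻: pKₐ(HN₃) ≈ 4.7 — linear, resonance-stabilised
cyanide: pKₐ(HCN) ≈ 9.2 — sp carbon stabilises the charge somewhat, but still a poor LG
ethoxide: pKₐ(CH₃CH₂OH) ≈ 16
(CH₃)₃CO⁻: pKₐ(t-BuOH) ≈ 18 — bulky, strongly basic alkoxide
methyl carbanion: pKₐ(CH₄) ≈ 48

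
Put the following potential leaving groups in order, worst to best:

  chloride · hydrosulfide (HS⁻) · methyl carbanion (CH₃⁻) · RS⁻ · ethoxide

Leaving-group ability tracks the stability of the departed species; conjugate-acid pKₐ is the usual yardstick (lower pKₐ → better LG).
chloride: pKₐ(HCl) ≈ -7
hydrosulfide (HS⁻): pKₐ(H₂S) ≈ 7
RS⁻: pKₐ(RSH (a thiol)) ≈ 10.5
ethoxide: pKₐ(CH₃CH₂OH) ≈ 16
methyl carbanion (CH₃⁻): pKₐ(CH₄) ≈ 48
The question asks for worst first, so the sequence is read in increasing leaving-group ability.

methyl carbanion (CH₃⁻) < ethoxide < RS⁻ < hydrosulfide (HS⁻) < chloride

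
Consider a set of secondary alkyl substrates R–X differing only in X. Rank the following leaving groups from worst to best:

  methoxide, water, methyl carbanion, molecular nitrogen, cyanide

methyl carbanion < methoxide < cyanide < water < molecular nitrogen

A good leaving group is a weak base: the lower the pKₐ of its conjugate acid, the more readily it departs.
molecular nitrogen: no meaningful conjugate acid; N₂ departs as an exceptionally stable neutral molecule
water: pKₐ(H₃O⁺) ≈ -1.7 — neutral; leaves from a protonated alcohol (R–OH₂⁺)
cyanide: pKₐ(HCN) ≈ 9.2 — sp carbon stabilises the charge somewhat, but still a poor LG
methoxide: pKₐ(CH₃OH) ≈ 15.5
methyl carbanion: pKₐ(CH₄) ≈ 48 — unstabilised carbanion; the worst conceivable leaving group
The question asks for worst first, so the sequence is read in increasing leaving-group ability.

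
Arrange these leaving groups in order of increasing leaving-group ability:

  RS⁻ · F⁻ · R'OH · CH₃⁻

CH₃⁻ < RS⁻ < F⁻ < R'OH

Rank by basicity of the departing species: weakest base leaves most easily.
R'OH: pKₐ(R'OH₂⁺) ≈ -2.4
F⁻: pKₐ(HF) ≈ 3.2
RS⁻: pKₐ(RSH (a thiol)) ≈ 10.5
CH₃⁻: pKₐ(CH₄) ≈ 48
Listed from poorest to best leaving group as asked.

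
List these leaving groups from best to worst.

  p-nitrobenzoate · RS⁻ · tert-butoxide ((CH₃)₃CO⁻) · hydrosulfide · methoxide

Leaving-group ability tracks the stability of the departed species; conjugate-acid pKₐ is the usual yardstick (lower pKₐ → better LG).
p-nitrobenzoate: pKₐ(p-nitrobenzoic acid) ≈ 3.4 — electron-withdrawing nitro group stabilises the carboxylate
hydrosulfide: pKₐ(H₂S) ≈ 7 — larger and more polarisable than the oxygen analogue
RS⁻: pKₐ(RSH (a thiol)) ≈ 10.5 — moderately basic; rarely leaves without activation
methoxide: pKₐ(CH₃OH) ≈ 15.5
tert-butoxide ((CH₃)₃CO⁻): pKₐ(t-BuOH) ≈ 18 — bulky, strongly basic alkoxide

p-nitrobenzoate > hydrosulfide > RS⁻ > methoxide > tert-butoxide ((CH₃)₃CO⁻)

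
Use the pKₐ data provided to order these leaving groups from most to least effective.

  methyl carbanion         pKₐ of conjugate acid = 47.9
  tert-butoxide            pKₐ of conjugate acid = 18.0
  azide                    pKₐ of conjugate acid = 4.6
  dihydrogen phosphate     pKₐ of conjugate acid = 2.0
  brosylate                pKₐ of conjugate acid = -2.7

brosylate > dihydrogen phosphate > azide > tert-butoxide > methyl carbanion

Lower conjugate-acid pKₐ ⇒ weaker base ⇒ better leaving group.
Sorting by the given values: brosylate (-2.7), dihydrogen phosphate (2.0), azide (4.6), tert-butoxide (18.0), methyl carbanion (47.9).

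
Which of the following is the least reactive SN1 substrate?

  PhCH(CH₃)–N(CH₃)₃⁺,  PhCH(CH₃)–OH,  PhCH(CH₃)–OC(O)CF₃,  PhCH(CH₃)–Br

The skeletons are identical, so relative rate is governed entirely by leaving-group ability.
Rank by basicity of the departing species: weakest base leaves most easily.
PhCH(CH₃)–Br loses Br⁻: pKₐ(HBr) ≈ -9
PhCH(CH₃)–OC(O)CF₃ loses CF₃COO⁻: pKₐ(CF₃COOH) ≈ 0.2
PhCH(CH₃)–N(CH₃)₃⁺ loses NR'₃: pKₐ(R'₃NH⁺) ≈ 10.7
PhCH(CH₃)–OH loses OH⁻: pKₐ(H₂O) ≈ 15.7

PhCH(CH₃)–OH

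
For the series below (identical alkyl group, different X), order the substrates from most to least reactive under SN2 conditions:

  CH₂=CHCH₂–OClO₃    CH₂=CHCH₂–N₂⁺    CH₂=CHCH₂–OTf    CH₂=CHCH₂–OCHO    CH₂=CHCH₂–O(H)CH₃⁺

CH₂=CHCH₂–N₂⁺ > CH₂=CHCH₂–OTf > CH₂=CHCH₂–OClO₃ > CH₂=CHCH₂–O(H)CH₃⁺ > CH₂=CHCH₂–OCHO

Identical carbon frameworks mean the comparison reduces to leaving-group quality.
Rank by basicity of the departing species: weakest base leaves most easily.
CH₂=CHCH₂–N₂⁺ loses N₂: no meaningful conjugate acid; N₂ departs as an exceptionally stable neutral molecule
CH₂=CHCH₂–OTf loses OTf⁻: pKₐ(CF₃SO₃H (triflic acid)) ≈ -14
CH₂=CHCH₂–OClO₃ loses ClO₄⁻: pKₐ(HClO₄) ≈ -10
CH₂=CHCH₂–O(H)CH₃⁺ loses R'OH: pKₐ(R'OH₂⁺) ≈ -2.4
CH₂=CHCH₂–OCHO loses HCOO⁻: pKₐ(HCOOH) ≈ 3.8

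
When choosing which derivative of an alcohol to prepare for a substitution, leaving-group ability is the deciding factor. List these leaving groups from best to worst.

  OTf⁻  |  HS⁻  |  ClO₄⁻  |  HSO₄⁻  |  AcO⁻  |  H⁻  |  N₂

N₂ > OTf⁻ > ClO₄⁻ > HSO₄⁻ > AcO⁻ > HS⁻ > H⁻

The more stable X⁻ (or X) is on its own — i.e. the weaker a base it is — the better a leaving group it makes.
N₂: no meaningful conjugate acid; N₂ departs as an exceptionally stable neutral molecule
OTf⁻: pKₐ(CF₃SO₃H (triflic acid)) ≈ -14
ClO₄⁻: pKₐ(HClO₄) ≈ -10
HSO₄⁻: pKₐ(H₂SO₄) ≈ -3 — conjugate base of a strong mineral acid
AcO⁻: pKₐ(CH₃COOH) ≈ 4.8 — resonance-stabilised but still a weak base
HS⁻: pKₐ(H₂S) ≈ 7
H⁻: pKₐ(H₂) ≈ 36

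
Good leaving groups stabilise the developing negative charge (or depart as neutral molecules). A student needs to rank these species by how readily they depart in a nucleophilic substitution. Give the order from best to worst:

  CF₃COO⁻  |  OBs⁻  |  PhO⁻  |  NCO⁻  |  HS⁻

Rank by basicity of the departing species: weakest base leaves most easily.
OBs⁻: pKₐ(p-BrC₆H₄SO₃H) ≈ -2.8
CF₃COO⁻: pKₐ(CF₃COOH) ≈ 0.2 — strongly electron-withdrawing CF₃ stabilises the carboxylate
NCO⁻: pKₐ(HOCN) ≈ 3.5 — resonance between N and O
HS⁻: pKₐ(H₂S) ≈ 7
PhO⁻: pKₐ(C₆H₅OH (phenol)) ≈ 10

OBs⁻ > CF₃COO⁻ > NCO⁻ > HS⁻ > PhO⁻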